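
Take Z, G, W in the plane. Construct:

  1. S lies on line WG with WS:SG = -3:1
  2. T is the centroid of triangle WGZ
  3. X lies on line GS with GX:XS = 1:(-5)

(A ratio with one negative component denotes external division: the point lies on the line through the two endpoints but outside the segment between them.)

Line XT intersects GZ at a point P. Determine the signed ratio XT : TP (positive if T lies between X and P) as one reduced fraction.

Set Z = (0, 0), G = (1, 0), W = (0, 1); any affine frame gives the same invariant.
1. S lies on line WG with WS:SG = -3:1 ⇒ S = (3/2, -1/2)
2. T is the centroid of triangle WGZ ⇒ T = (1/3, 1/3)
3. X lies on line GS with GX:XS = 1:(-5) ⇒ X = (7/8, 1/8)
line XT meets GZ at P = (6/5, 0)
T = X + t·(P−X) with t = -5/3, so XT:TP = -5/3:8/3

XT:TP = -5/8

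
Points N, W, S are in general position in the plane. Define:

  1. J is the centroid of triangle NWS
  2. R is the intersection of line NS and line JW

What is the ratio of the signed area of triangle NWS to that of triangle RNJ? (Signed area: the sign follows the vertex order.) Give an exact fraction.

Work in coordinates with N = (0, 0), W = (1, 0), S = (0, 1).
1. J is the centroid of triangle NWS ⇒ J = (1/3, 1/3)
2. R is the intersection of line NS and line JW ⇒ R = (0, 1/2)
2·[NWS] = 1, 2·[RNJ] = 1/6
[NWS]:[RNJ] = 1:1/6 = 6

[NWS]:[RNJ] = 6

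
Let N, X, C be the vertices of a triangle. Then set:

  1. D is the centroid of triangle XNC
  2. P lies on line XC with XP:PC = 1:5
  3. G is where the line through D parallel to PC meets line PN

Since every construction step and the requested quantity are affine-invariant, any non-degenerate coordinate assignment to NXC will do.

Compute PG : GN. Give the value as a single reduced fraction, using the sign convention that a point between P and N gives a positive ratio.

PG:GN = 1/2

Assign N = (0, 0), X = (1, 0), C = (0, 1) — the answer is frame-independent, so this choice is without loss of generality.
1. D is the centroid of triangle XNC ⇒ D = (1/3, 1/3)
2. P lies on line XC with XP:PC = 1:5 ⇒ P = (5/6, 1/6)
3. G is where the line through D parallel to PC meets line PN ⇒ G = (5/9, 1/9)
G = P + t·(N−P) with t = 1/3, so PG:GN = t:(1−t) = 1/3:2/3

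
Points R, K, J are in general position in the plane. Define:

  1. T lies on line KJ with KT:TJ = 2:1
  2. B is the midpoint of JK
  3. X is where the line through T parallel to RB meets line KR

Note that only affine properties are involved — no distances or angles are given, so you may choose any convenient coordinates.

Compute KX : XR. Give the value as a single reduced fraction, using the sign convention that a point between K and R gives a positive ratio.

Set R = (0, 0), K = (1, 0), J = (0, 1); any affine frame gives the same invariant.
1. T lies on line KJ with KT:TJ = 2:1 ⇒ T = (1/3, 2/3)
2. B is the midpoint of JK ⇒ B = (1/2, 1/2)
3. X is where the line through T parallel to RB meets line KR ⇒ X = (-1/3, 0)
X = K + t·(R−K) with t = 4/3, so KX:XR = t:(1−t) = 4/3:-1/3

KX:XR = -4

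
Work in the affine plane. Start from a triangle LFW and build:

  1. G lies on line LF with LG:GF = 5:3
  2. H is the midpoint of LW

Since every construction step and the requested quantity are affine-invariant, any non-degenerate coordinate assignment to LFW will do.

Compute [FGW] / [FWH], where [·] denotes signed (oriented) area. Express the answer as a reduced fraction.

Set L = (0, 0), F = (1, 0), W = (0, 1); any affine frame gives the same invariant.
1. G lies on line LF with LG:GF = 5:3 ⇒ G = (5/8, 0)
2. H is the midpoint of LW ⇒ H = (0, 1/2)
2·[FGW] = -3/8, 2·[FWH] = 1/2
[FGW]:[FWH] = -3/8:1/2 = -3/4

[FGW]:[FWH] = -3/4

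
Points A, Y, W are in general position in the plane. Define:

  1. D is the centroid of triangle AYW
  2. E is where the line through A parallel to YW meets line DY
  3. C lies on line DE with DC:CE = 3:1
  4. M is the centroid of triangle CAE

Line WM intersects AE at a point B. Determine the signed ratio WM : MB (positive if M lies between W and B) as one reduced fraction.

Set A = (0, 0), Y = (1, 0), W = (0, 1); any affine frame gives the same invariant.
1. D is the centroid of triangle AYW ⇒ D = (1/3, 1/3)
2. E is where the line through A parallel to YW meets line DY ⇒ E = (-1, 1)
3. C lies on line DE with DC:CE = 3:1 ⇒ C = (-2/3, 5/6)
4. M is the centroid of triangle CAE ⇒ M = (-5/9, 11/18)
line WM meets AE at B = (-10/17, 10/17)
M = W + t·(B−W) with t = 17/18, so WM:MB = 17/18:1/18

WM:MB = 17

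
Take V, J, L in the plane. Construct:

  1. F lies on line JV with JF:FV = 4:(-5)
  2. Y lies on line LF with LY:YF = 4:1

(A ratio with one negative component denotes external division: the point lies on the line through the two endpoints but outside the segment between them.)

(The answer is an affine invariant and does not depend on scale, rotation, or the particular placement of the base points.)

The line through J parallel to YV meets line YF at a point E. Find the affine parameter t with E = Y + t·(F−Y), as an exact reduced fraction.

Choose coordinates V = (0, 0), J = (1, 0), L = (0, 1).
1. F lies on line JV with JF:FV = 4:(-5) ⇒ F = (5, 0)
2. Y lies on line LF with LY:YF = 4:1 ⇒ Y = (4, 1/5)
through J parallel to YV: direction (-4, -1/5); meets YF at E = (21/5, 4/25)
E = Y + t·(F−Y) with t = 1/5

t = 1/5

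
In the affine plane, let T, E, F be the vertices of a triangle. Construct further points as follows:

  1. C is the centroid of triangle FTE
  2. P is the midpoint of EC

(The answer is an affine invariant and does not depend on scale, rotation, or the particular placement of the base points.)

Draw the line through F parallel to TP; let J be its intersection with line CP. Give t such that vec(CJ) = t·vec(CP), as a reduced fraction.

Work in coordinates with T = (0, 0), E = (1, 0), F = (0, 1).
1. C is the centroid of triangle FTE ⇒ C = (1/3, 1/3)
2. P is the midpoint of EC ⇒ P = (2/3, 1/6)
through F parallel to TP: direction (2/3, 1/6); meets CP at J = (-2/3, 5/6)
J = C + t·(P−C) with t = -3

t = -3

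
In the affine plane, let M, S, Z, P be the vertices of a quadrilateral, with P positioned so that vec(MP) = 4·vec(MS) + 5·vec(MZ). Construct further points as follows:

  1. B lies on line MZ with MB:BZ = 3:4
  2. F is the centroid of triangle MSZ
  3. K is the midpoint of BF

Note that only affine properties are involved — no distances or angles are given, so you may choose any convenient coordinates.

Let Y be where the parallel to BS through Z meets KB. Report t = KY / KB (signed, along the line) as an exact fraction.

t = -23

Assign M = (0, 0), S = (1, 0), Z = (0, 1), P = (4, 5) — the answer is frame-independent, so this choice is without loss of generality.
1. B lies on line MZ with MB:BZ = 3:4 ⇒ B = (0, 3/7)
2. F is the centroid of triangle MSZ ⇒ F = (1/3, 1/3)
3. K is the midpoint of BF ⇒ K = (1/6, 8/21)
through Z parallel to BS: direction (1, -3/7); meets KB at Y = (4, -5/7)
Y = K + t·(B−K) with t = -23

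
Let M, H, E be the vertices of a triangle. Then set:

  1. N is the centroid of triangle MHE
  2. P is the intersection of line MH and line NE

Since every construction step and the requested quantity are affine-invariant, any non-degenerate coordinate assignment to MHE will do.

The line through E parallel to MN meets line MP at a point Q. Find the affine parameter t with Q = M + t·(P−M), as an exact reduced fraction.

Choose coordinates M = (0, 0), H = (1, 0), E = (0, 1).
1. N is the centroid of triangle MHE ⇒ N = (1/3, 1/3)
2. P is the intersection of line MH and line NE ⇒ P = (1/2, 0)
through E parallel to MN: direction (1/3, 1/3); meets MP at Q = (-1, 0)
Q = M + t·(P−M) with t = -2

t = -2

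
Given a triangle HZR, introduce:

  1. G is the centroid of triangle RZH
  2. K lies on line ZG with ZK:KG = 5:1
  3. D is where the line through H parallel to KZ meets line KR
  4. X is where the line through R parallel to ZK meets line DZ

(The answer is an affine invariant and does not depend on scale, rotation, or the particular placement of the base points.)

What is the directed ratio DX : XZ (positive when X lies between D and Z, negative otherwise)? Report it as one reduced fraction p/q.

DX:XZ = -2

Work in coordinates with H = (0, 0), Z = (1, 0), R = (0, 1).
1. G is the centroid of triangle RZH ⇒ G = (1/3, 1/3)
2. K lies on line ZG with ZK:KG = 5:1 ⇒ K = (4/9, 5/18)
3. D is where the line through H parallel to KZ meets line KR ⇒ D = (8/9, -4/9)
4. X is where the line through R parallel to ZK meets line DZ ⇒ X = (10/9, 4/9)
X = D + t·(Z−D) with t = 2, so DX:XZ = t:(1−t) = 2:-1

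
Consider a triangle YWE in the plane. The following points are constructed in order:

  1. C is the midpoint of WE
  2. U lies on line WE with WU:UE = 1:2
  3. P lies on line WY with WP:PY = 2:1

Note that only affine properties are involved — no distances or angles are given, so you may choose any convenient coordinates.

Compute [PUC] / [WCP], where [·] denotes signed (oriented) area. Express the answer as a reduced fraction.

Set Y = (0, 0), W = (1, 0), E = (0, 1); any affine frame gives the same invariant.
1. C is the midpoint of WE ⇒ C = (1/2, 1/2)
2. U lies on line WE with WU:UE = 1:2 ⇒ U = (2/3, 1/3)
3. P lies on line WY with WP:PY = 2:1 ⇒ P = (1/3, 0)
2·[PUC] = 1/9, 2·[WCP] = 1/3
[PUC]:[WCP] = 1/9:1/3 = 1/3

[PUC]:[WCP] = 1/3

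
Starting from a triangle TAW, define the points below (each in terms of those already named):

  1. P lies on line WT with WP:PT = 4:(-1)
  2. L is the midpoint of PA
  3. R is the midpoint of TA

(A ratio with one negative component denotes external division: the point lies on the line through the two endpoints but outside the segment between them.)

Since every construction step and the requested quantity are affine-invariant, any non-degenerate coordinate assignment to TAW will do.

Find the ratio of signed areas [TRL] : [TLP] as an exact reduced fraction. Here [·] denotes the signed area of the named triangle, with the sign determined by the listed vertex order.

[TRL]:[TLP] = 1/2

Assign T = (0, 0), A = (1, 0), W = (0, 1) — the answer is frame-independent, so this choice is without loss of generality.
1. P lies on line WT with WP:PT = 4:(-1) ⇒ P = (0, -1/3)
2. L is the midpoint of PA ⇒ L = (1/2, -1/6)
3. R is the midpoint of TA ⇒ R = (1/2, 0)
2·[TRL] = -1/12, 2·[TLP] = -1/6
[TRL]:[TLP] = -1/12:-1/6 = 1/2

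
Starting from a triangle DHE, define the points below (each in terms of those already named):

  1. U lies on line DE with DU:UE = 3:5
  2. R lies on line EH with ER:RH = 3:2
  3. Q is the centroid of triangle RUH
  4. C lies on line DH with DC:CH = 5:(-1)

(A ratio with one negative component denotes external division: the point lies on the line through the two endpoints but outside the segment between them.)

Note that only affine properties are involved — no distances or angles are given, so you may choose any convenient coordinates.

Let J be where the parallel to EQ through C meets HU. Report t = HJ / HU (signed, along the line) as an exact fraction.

Assign D = (0, 0), H = (1, 0), E = (0, 1) — the answer is frame-independent, so this choice is without loss of generality.
1. U lies on line DE with DU:UE = 3:5 ⇒ U = (0, 3/8)
2. R lies on line EH with ER:RH = 3:2 ⇒ R = (3/5, 2/5)
3. Q is the centroid of triangle RUH ⇒ Q = (8/15, 31/120)
4. C lies on line DH with DC:CH = 5:(-1) ⇒ C = (5/4, 0)
through C parallel to EQ: direction (8/15, -89/120); meets HU at J = (349/260, -267/2080)
J = H + t·(U−H) with t = -89/260

t = -89/260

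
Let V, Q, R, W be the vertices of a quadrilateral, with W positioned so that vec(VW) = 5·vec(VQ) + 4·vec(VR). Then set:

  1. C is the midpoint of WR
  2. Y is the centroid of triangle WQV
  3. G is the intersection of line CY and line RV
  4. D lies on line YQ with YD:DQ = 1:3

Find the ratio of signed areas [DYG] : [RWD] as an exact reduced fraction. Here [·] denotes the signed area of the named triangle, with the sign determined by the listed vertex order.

Set V = (0, 0), Q = (1, 0), R = (0, 1), W = (5, 4); any affine frame gives the same invariant.
1. C is the midpoint of WR ⇒ C = (5/2, 5/2)
2. Y is the centroid of triangle WQV ⇒ Y = (2, 4/3)
3. G is the intersection of line CY and line RV ⇒ G = (0, -10/3)
4. D lies on line YQ with YD:DQ = 1:3 ⇒ D = (7/4, 1)
2·[DYG] = -1/2, 2·[RWD] = -21/4
[DYG]:[RWD] = -1/2:-21/4 = 2/21

[DYG]:[RWD] = 2/21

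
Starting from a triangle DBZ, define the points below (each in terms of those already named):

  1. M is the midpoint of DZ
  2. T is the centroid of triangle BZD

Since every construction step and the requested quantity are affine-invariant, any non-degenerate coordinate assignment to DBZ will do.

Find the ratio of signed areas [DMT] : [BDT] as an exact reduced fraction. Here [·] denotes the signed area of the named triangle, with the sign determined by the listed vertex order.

[DMT]:[BDT] = 1/2

Set D = (0, 0), B = (1, 0), Z = (0, 1); any affine frame gives the same invariant.
1. M is the midpoint of DZ ⇒ M = (0, 1/2)
2. T is the centroid of triangle BZD ⇒ T = (1/3, 1/3)
2·[DMT] = -1/6, 2·[BDT] = -1/3
[DMT]:[BDT] = -1/6:-1/3 = 1/2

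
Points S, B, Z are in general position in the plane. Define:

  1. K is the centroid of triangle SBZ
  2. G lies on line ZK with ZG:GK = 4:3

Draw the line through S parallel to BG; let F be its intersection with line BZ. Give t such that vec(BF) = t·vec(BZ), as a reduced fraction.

Set S = (0, 0), B = (1, 0), Z = (0, 1); any affine frame gives the same invariant.
1. K is the centroid of triangle SBZ ⇒ K = (1/3, 1/3)
2. G lies on line ZK with ZG:GK = 4:3 ⇒ G = (4/21, 13/21)
through S parallel to BG: direction (-17/21, 13/21); meets BZ at F = (17/4, -13/4)
F = B + t·(Z−B) with t = -13/4

t = -13/4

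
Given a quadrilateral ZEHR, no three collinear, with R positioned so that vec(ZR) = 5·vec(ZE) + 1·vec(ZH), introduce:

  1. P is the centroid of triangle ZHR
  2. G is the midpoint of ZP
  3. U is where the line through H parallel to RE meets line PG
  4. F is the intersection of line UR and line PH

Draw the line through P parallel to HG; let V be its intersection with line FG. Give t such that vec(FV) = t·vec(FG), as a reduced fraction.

Choose coordinates Z = (0, 0), E = (1, 0), H = (0, 1), R = (5, 1).
1. P is the centroid of triangle ZHR ⇒ P = (5/3, 2/3)
2. G is the midpoint of ZP ⇒ G = (5/6, 1/3)
3. U is where the line through H parallel to RE meets line PG ⇒ U = (20/3, 8/3)
4. F is the intersection of line UR and line PH ⇒ F = (25/6, 1/6)
through P parallel to HG: direction (5/6, -2/3); meets FG at V = (13/6, 4/15)
V = F + t·(G−F) with t = 3/5

t = 3/5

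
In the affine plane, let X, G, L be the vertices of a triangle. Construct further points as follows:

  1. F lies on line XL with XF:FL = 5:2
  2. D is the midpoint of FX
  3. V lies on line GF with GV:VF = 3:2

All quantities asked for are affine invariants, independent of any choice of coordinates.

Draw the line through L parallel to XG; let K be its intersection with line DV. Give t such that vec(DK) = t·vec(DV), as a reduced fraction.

t = 9

Assign X = (0, 0), G = (1, 0), L = (0, 1) — the answer is frame-independent, so this choice is without loss of generality.
1. F lies on line XL with XF:FL = 5:2 ⇒ F = (0, 5/7)
2. D is the midpoint of FX ⇒ D = (0, 5/14)
3. V lies on line GF with GV:VF = 3:2 ⇒ V = (2/5, 3/7)
through L parallel to XG: direction (1, 0); meets DV at K = (18/5, 1)
K = D + t·(V−D) with t = 9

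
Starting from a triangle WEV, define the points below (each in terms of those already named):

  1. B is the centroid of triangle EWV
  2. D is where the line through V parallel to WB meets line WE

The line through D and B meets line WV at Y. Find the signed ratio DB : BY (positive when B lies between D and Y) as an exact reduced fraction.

Work in coordinates with W = (0, 0), E = (1, 0), V = (0, 1).
1. B is the centroid of triangle EWV ⇒ B = (1/3, 1/3)
2. D is where the line through V parallel to WB meets line WE ⇒ D = (-1, 0)
line DB meets WV at Y = (0, 1/4)
B = D + t·(Y−D) with t = 4/3, so DB:BY = 4/3:-1/3

DB:BY = -4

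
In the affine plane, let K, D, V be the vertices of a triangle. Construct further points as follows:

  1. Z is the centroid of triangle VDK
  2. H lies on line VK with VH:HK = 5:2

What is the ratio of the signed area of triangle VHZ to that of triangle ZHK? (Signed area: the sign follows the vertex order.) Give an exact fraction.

[VHZ]:[ZHK] = 5/2

Set K = (0, 0), D = (1, 0), V = (0, 1); any affine frame gives the same invariant.
1. Z is the centroid of triangle VDK ⇒ Z = (1/3, 1/3)
2. H lies on line VK with VH:HK = 5:2 ⇒ H = (0, 2/7)
2·[VHZ] = 5/21, 2·[ZHK] = 2/21
[VHZ]:[ZHK] = 5/21:2/21 = 5/2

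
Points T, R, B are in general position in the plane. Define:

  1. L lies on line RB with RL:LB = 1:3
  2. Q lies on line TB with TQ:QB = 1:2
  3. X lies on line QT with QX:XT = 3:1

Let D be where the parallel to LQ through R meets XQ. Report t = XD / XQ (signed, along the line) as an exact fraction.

t = 1/9

Work in coordinates with T = (0, 0), R = (1, 0), B = (0, 1).
1. L lies on line RB with RL:LB = 1:3 ⇒ L = (3/4, 1/4)
2. Q lies on line TB with TQ:QB = 1:2 ⇒ Q = (0, 1/3)
3. X lies on line QT with QX:XT = 3:1 ⇒ X = (0, 1/12)
through R parallel to LQ: direction (-3/4, 1/12); meets XQ at D = (0, 1/9)
D = X + t·(Q−X) with t = 1/9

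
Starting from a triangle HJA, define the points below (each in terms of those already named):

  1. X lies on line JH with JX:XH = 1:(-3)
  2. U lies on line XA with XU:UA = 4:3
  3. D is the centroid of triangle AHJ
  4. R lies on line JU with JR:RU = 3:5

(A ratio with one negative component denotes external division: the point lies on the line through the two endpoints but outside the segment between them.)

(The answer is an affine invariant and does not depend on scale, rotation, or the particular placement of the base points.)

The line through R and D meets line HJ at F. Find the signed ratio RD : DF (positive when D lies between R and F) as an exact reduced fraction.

Set H = (0, 0), J = (1, 0), A = (0, 1); any affine frame gives the same invariant.
1. X lies on line JH with JX:XH = 1:(-3) ⇒ X = (3/2, 0)
2. U lies on line XA with XU:UA = 4:3 ⇒ U = (9/14, 4/7)
3. D is the centroid of triangle AHJ ⇒ D = (1/3, 1/3)
4. R lies on line JU with JR:RU = 3:5 ⇒ R = (97/112, 3/14)
line RD meets HJ at F = (73/40, 0)
D = R + t·(F−R) with t = -5/9, so RD:DF = -5/9:14/9

RD:DF = -5/14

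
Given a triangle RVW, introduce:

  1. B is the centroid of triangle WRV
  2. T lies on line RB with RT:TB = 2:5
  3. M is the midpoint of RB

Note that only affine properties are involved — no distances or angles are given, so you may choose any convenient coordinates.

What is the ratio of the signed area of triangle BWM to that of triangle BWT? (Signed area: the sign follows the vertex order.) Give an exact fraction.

Set R = (0, 0), V = (1, 0), W = (0, 1); any affine frame gives the same invariant.
1. B is the centroid of triangle WRV ⇒ B = (1/3, 1/3)
2. T lies on line RB with RT:TB = 2:5 ⇒ T = (2/21, 2/21)
3. M is the midpoint of RB ⇒ M = (1/6, 1/6)
2·[BWM] = 1/6, 2·[BWT] = 5/21
[BWM]:[BWT] = 1/6:5/21 = 7/10

[BWM]:[BWT] = 7/10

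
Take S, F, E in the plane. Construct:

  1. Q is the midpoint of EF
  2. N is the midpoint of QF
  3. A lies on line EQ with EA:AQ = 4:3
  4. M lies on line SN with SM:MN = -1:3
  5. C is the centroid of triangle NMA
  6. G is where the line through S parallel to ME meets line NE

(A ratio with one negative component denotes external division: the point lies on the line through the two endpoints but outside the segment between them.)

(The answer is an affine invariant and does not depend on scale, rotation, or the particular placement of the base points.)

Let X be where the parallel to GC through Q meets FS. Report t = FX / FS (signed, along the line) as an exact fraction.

Work in coordinates with S = (0, 0), F = (1, 0), E = (0, 1).
1. Q is the midpoint of EF ⇒ Q = (1/2, 1/2)
2. N is the midpoint of QF ⇒ N = (3/4, 1/4)
3. A lies on line EQ with EA:AQ = 4:3 ⇒ A = (2/7, 5/7)
4. M lies on line SN with SM:MN = -1:3 ⇒ M = (-3/8, -1/8)
5. C is the centroid of triangle NMA ⇒ C = (37/168, 47/168)
6. G is where the line through S parallel to ME meets line NE ⇒ G = (1/4, 3/4)
through Q parallel to GC: direction (-5/168, -79/168); meets FS at X = (37/79, 0)
X = F + t·(S−F) with t = 42/79

t = 42/79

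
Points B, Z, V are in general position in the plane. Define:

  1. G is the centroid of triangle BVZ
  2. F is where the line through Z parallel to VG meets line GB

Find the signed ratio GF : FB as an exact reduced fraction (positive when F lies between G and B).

GF:FB = -1/2

Choose coordinates B = (0, 0), Z = (1, 0), V = (0, 1).
1. G is the centroid of triangle BVZ ⇒ G = (1/3, 1/3)
2. F is where the line through Z parallel to VG meets line GB ⇒ F = (2/3, 2/3)
F = G + t·(B−G) with t = -1, so GF:FB = t:(1−t) = -1:2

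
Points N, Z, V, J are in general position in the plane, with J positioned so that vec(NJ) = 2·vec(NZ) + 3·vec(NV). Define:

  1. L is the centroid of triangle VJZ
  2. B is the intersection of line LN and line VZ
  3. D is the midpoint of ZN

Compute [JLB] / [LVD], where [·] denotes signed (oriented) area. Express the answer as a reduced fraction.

Choose coordinates N = (0, 0), Z = (1, 0), V = (0, 1), J = (2, 3).
1. L is the centroid of triangle VJZ ⇒ L = (1, 4/3)
2. B is the intersection of line LN and line VZ ⇒ B = (3/7, 4/7)
3. D is the midpoint of ZN ⇒ D = (1/2, 0)
2·[JLB] = -4/21, 2·[LVD] = 7/6
[JLB]:[LVD] = -4/21:7/6 = -8/49

[JLB]:[LVD] = -8/49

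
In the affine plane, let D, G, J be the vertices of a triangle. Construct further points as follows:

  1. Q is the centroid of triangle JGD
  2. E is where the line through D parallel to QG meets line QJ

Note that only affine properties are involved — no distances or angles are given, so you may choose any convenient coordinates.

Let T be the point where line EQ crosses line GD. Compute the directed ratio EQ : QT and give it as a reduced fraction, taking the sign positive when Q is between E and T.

Assign D = (0, 0), G = (1, 0), J = (0, 1) — the answer is frame-independent, so this choice is without loss of generality.
1. Q is the centroid of triangle JGD ⇒ Q = (1/3, 1/3)
2. E is where the line through D parallel to QG meets line QJ ⇒ E = (2/3, -1/3)
line EQ meets GD at T = (1/2, 0)
Q = E + t·(T−E) with t = 2, so EQ:QT = 2:-1

EQ:QT = -2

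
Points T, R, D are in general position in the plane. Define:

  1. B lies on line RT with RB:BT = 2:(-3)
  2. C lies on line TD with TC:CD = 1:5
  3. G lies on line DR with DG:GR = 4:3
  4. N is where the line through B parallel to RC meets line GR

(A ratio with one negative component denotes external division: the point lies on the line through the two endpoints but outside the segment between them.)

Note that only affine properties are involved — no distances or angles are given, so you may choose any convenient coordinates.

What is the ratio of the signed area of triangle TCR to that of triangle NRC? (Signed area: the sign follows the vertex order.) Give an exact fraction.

[TCR]:[NRC] = 1/2

Choose coordinates T = (0, 0), R = (1, 0), D = (0, 1).
1. B lies on line RT with RB:BT = 2:(-3) ⇒ B = (3, 0)
2. C lies on line TD with TC:CD = 1:5 ⇒ C = (0, 1/6)
3. G lies on line DR with DG:GR = 4:3 ⇒ G = (4/7, 3/7)
4. N is where the line through B parallel to RC meets line GR ⇒ N = (3/5, 2/5)
2·[TCR] = -1/6, 2·[NRC] = -1/3
[TCR]:[NRC] = -1/6:-1/3 = 1/2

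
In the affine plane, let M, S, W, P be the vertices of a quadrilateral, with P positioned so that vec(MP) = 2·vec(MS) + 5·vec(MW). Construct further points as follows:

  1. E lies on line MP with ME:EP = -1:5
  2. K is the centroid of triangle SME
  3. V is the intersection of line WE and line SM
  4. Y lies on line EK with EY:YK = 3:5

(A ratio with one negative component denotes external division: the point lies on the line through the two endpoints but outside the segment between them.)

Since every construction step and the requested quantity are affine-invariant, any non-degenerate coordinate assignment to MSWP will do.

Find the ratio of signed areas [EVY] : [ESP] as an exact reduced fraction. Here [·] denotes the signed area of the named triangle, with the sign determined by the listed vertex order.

Assign M = (0, 0), S = (1, 0), W = (0, 1), P = (2, 5) — the answer is frame-independent, so this choice is without loss of generality.
1. E lies on line MP with ME:EP = -1:5 ⇒ E = (-1/2, -5/4)
2. K is the centroid of triangle SME ⇒ K = (1/6, -5/12)
3. V is the intersection of line WE and line SM ⇒ V = (-2/9, 0)
4. Y lies on line EK with EY:YK = 3:5 ⇒ Y = (-1/4, -15/16)
2·[EVY] = -65/288, 2·[ESP] = 25/4
[EVY]:[ESP] = -65/288:25/4 = -13/360

[EVY]:[ESP] = -13/360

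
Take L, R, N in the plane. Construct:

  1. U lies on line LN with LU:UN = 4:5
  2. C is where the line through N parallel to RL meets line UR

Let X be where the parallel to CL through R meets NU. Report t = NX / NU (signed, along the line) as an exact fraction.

t = 9/25

Assign L = (0, 0), R = (1, 0), N = (0, 1) — the answer is frame-independent, so this choice is without loss of generality.
1. U lies on line LN with LU:UN = 4:5 ⇒ U = (0, 4/9)
2. C is where the line through N parallel to RL meets line UR ⇒ C = (-5/4, 1)
through R parallel to CL: direction (5/4, -1); meets NU at X = (0, 4/5)
X = N + t·(U−N) with t = 9/25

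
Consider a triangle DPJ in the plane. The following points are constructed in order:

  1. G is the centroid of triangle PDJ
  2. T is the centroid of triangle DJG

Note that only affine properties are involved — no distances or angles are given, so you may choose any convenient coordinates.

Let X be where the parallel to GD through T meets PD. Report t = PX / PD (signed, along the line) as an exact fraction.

t = 4/3

Work in coordinates with D = (0, 0), P = (1, 0), J = (0, 1).
1. G is the centroid of triangle PDJ ⇒ G = (1/3, 1/3)
2. T is the centroid of triangle DJG ⇒ T = (1/9, 4/9)
through T parallel to GD: direction (-1/3, -1/3); meets PD at X = (-1/3, 0)
X = P + t·(D−P) with t = 4/3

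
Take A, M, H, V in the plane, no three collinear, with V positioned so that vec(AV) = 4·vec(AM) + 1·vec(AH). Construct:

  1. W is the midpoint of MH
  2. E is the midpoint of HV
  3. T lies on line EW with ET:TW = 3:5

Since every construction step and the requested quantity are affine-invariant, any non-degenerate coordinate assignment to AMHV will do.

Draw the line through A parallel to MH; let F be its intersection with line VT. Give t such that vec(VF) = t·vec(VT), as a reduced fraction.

t = 20/11

Work in coordinates with A = (0, 0), M = (1, 0), H = (0, 1), V = (4, 1).
1. W is the midpoint of MH ⇒ W = (1/2, 1/2)
2. E is the midpoint of HV ⇒ E = (2, 1)
3. T lies on line EW with ET:TW = 3:5 ⇒ T = (23/16, 13/16)
through A parallel to MH: direction (-1, 1); meets VT at F = (-29/44, 29/44)
F = V + t·(T−V) with t = 20/11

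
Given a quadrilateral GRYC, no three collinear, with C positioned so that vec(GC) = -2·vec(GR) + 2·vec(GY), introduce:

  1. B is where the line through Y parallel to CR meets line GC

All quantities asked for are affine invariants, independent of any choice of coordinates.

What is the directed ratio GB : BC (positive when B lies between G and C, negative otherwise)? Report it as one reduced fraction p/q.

GB:BC = -3

Set G = (0, 0), R = (1, 0), Y = (0, 1), C = (-2, 2); any affine frame gives the same invariant.
1. B is where the line through Y parallel to CR meets line GC ⇒ B = (-3, 3)
B = G + t·(C−G) with t = 3/2, so GB:BC = t:(1−t) = 3/2:-1/2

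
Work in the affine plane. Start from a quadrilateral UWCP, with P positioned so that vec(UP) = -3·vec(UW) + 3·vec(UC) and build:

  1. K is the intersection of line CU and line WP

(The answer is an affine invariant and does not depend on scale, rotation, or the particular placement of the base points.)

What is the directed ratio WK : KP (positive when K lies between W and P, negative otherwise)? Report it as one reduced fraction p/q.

WK:KP = 1/3

Assign U = (0, 0), W = (1, 0), C = (0, 1), P = (-3, 3) — the answer is frame-independent, so this choice is without loss of generality.
1. K is the intersection of line CU and line WP ⇒ K = (0, 3/4)
K = W + t·(P−W) with t = 1/4, so WK:KP = t:(1−t) = 1/4:3/4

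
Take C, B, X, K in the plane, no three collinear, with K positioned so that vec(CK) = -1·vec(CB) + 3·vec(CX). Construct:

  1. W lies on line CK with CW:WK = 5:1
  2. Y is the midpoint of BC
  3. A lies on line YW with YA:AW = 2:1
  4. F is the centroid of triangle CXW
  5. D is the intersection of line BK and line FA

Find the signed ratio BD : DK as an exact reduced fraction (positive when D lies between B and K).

Set C = (0, 0), B = (1, 0), X = (0, 1), K = (-1, 3); any affine frame gives the same invariant.
1. W lies on line CK with CW:WK = 5:1 ⇒ W = (-5/6, 5/2)
2. Y is the midpoint of BC ⇒ Y = (1/2, 0)
3. A lies on line YW with YA:AW = 2:1 ⇒ A = (-7/18, 5/3)
4. F is the centroid of triangle CXW ⇒ F = (-5/18, 7/6)
5. D is the intersection of line BK and line FA ⇒ D = (-19/36, 55/24)
D = B + t·(K−B) with t = 55/72, so BD:DK = t:(1−t) = 55/72:17/72

BD:DK = 55/17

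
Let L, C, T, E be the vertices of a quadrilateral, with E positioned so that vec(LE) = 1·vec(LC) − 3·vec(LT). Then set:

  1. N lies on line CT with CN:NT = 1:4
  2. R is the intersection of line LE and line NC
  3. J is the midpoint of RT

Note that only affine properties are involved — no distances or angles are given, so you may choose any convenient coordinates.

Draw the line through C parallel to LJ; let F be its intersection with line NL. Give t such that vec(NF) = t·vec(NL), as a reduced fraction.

Choose coordinates L = (0, 0), C = (1, 0), T = (0, 1), E = (1, -3).
1. N lies on line CT with CN:NT = 1:4 ⇒ N = (4/5, 1/5)
2. R is the intersection of line LE and line NC ⇒ R = (-1/2, 3/2)
3. J is the midpoint of RT ⇒ J = (-1/4, 5/4)
through C parallel to LJ: direction (-1/4, 5/4); meets NL at F = (20/21, 5/21)
F = N + t·(L−N) with t = -4/21

t = -4/21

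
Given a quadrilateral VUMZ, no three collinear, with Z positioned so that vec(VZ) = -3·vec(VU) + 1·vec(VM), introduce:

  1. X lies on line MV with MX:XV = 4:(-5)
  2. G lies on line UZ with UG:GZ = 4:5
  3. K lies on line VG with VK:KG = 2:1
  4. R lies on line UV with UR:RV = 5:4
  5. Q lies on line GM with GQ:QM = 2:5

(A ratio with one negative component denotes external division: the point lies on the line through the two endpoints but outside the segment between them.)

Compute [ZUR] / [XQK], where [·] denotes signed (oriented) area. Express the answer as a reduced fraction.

[ZUR]:[XQK] = -5/3

Set V = (0, 0), U = (1, 0), M = (0, 1), Z = (-3, 1); any affine frame gives the same invariant.
1. X lies on line MV with MX:XV = 4:(-5) ⇒ X = (0, 5)
2. G lies on line UZ with UG:GZ = 4:5 ⇒ G = (-7/9, 4/9)
3. K lies on line VG with VK:KG = 2:1 ⇒ K = (-14/27, 8/27)
4. R lies on line UV with UR:RV = 5:4 ⇒ R = (4/9, 0)
5. Q lies on line GM with GQ:QM = 2:5 ⇒ Q = (-5/9, 38/63)
2·[ZUR] = -5/9, 2·[XQK] = 1/3
[ZUR]:[XQK] = -5/9:1/3 = -5/3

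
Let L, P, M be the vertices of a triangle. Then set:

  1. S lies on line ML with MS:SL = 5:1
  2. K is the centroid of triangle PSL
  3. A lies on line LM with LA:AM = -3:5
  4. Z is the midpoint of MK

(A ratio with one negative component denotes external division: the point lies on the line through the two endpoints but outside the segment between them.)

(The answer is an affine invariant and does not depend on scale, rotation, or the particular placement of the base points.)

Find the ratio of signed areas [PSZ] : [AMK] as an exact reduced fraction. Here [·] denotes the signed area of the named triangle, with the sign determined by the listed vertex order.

Work in coordinates with L = (0, 0), P = (1, 0), M = (0, 1).
1. S lies on line ML with MS:SL = 5:1 ⇒ S = (0, 1/6)
2. K is the centroid of triangle PSL ⇒ K = (1/3, 1/18)
3. A lies on line LM with LA:AM = -3:5 ⇒ A = (0, -3/2)
4. Z is the midpoint of MK ⇒ Z = (1/6, 19/36)
2·[PSZ] = -7/18, 2·[AMK] = -5/6
[PSZ]:[AMK] = -7/18:-5/6 = 7/15

[PSZ]:[AMK] = 7/15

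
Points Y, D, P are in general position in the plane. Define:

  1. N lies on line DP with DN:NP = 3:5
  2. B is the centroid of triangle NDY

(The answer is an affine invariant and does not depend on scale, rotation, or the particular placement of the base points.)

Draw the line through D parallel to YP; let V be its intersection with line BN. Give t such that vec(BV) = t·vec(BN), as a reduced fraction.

t = 11/2

Work in coordinates with Y = (0, 0), D = (1, 0), P = (0, 1).
1. N lies on line DP with DN:NP = 3:5 ⇒ N = (5/8, 3/8)
2. B is the centroid of triangle NDY ⇒ B = (13/24, 1/8)
through D parallel to YP: direction (0, 1); meets BN at V = (1, 3/2)
V = B + t·(N−B) with t = 11/2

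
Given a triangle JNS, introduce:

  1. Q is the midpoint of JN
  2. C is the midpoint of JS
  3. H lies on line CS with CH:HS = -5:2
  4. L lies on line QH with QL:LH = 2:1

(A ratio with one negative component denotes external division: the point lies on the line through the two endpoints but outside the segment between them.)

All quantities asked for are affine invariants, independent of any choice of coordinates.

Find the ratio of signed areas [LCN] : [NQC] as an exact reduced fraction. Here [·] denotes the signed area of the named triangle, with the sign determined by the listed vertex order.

Work in coordinates with J = (0, 0), N = (1, 0), S = (0, 1).
1. Q is the midpoint of JN ⇒ Q = (1/2, 0)
2. C is the midpoint of JS ⇒ C = (0, 1/2)
3. H lies on line CS with CH:HS = -5:2 ⇒ H = (0, 4/3)
4. L lies on line QH with QL:LH = 2:1 ⇒ L = (1/6, 8/9)
2·[LCN] = 17/36, 2·[NQC] = -1/4
[LCN]:[NQC] = 17/36:-1/4 = -17/9

[LCN]:[NQC] = -17/9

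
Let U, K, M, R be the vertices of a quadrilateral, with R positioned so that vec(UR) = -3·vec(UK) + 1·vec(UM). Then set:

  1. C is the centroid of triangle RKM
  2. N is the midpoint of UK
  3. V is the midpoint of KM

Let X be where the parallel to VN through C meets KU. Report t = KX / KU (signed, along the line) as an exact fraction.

Work in coordinates with U = (0, 0), K = (1, 0), M = (0, 1), R = (-3, 1).
1. C is the centroid of triangle RKM ⇒ C = (-2/3, 2/3)
2. N is the midpoint of UK ⇒ N = (1/2, 0)
3. V is the midpoint of KM ⇒ V = (1/2, 1/2)
through C parallel to VN: direction (0, -1/2); meets KU at X = (-2/3, 0)
X = K + t·(U−K) with t = 5/3

t = 5/3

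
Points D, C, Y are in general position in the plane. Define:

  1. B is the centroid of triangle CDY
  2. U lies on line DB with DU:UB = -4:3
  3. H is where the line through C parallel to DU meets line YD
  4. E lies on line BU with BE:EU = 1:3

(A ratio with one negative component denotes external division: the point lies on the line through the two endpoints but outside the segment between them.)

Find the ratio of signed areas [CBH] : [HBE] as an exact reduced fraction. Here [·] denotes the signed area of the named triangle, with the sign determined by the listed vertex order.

Assign D = (0, 0), C = (1, 0), Y = (0, 1) — the answer is frame-independent, so this choice is without loss of generality.
1. B is the centroid of triangle CDY ⇒ B = (1/3, 1/3)
2. U lies on line DB with DU:UB = -4:3 ⇒ U = (4/3, 4/3)
3. H is where the line through C parallel to DU meets line YD ⇒ H = (0, -1)
4. E lies on line BU with BE:EU = 1:3 ⇒ E = (7/12, 7/12)
2·[CBH] = 1, 2·[HBE] = -1/4
[CBH]:[HBE] = 1:-1/4 = -4

[CBH]:[HBE] = -4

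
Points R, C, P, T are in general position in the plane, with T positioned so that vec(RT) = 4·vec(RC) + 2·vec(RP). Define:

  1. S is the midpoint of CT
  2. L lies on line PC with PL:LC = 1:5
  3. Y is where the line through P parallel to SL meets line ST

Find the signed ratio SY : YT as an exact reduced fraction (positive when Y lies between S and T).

Assign R = (0, 0), C = (1, 0), P = (0, 1), T = (4, 2) — the answer is frame-independent, so this choice is without loss of generality.
1. S is the midpoint of CT ⇒ S = (5/2, 1)
2. L lies on line PC with PL:LC = 1:5 ⇒ L = (1/6, 5/6)
3. Y is where the line through P parallel to SL meets line ST ⇒ Y = (14/5, 6/5)
Y = S + t·(T−S) with t = 1/5, so SY:YT = t:(1−t) = 1/5:4/5

SY:YT = 1/4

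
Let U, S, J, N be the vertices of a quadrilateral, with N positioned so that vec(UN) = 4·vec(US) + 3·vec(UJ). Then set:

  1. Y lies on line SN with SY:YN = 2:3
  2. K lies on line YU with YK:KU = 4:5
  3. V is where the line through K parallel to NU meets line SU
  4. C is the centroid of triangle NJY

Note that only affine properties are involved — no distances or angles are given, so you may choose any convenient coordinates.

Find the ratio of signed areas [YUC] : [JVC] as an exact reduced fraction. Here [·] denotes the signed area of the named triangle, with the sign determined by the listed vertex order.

Assign U = (0, 0), S = (1, 0), J = (0, 1), N = (4, 3) — the answer is frame-independent, so this choice is without loss of generality.
1. Y lies on line SN with SY:YN = 2:3 ⇒ Y = (11/5, 6/5)
2. K lies on line YU with YK:KU = 4:5 ⇒ K = (11/9, 2/3)
3. V is where the line through K parallel to NU meets line SU ⇒ V = (1/3, 0)
4. C is the centroid of triangle NJY ⇒ C = (31/15, 26/15)
2·[YUC] = -4/3, 2·[JVC] = 104/45
[YUC]:[JVC] = -4/3:104/45 = -15/26

[YUC]:[JVC] = -15/26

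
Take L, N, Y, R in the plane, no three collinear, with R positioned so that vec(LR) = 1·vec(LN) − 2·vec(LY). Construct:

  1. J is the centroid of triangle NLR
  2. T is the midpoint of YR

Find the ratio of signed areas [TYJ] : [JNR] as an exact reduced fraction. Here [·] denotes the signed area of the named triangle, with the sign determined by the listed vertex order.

Work in coordinates with L = (0, 0), N = (1, 0), Y = (0, 1), R = (1, -2).
1. J is the centroid of triangle NLR ⇒ J = (2/3, -2/3)
2. T is the midpoint of YR ⇒ T = (1/2, -1/2)
2·[TYJ] = -1/6, 2·[JNR] = -2/3
[TYJ]:[JNR] = -1/6:-2/3 = 1/4

[TYJ]:[JNR] = 1/4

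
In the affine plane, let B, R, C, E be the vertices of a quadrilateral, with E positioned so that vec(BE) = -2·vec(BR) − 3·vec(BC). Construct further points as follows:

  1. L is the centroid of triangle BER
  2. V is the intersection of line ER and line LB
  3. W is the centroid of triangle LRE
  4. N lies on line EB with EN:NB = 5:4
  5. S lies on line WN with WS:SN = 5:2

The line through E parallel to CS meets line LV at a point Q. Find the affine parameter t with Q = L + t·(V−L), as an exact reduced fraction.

Set B = (0, 0), R = (1, 0), C = (0, 1), E = (-2, -3); any affine frame gives the same invariant.
1. L is the centroid of triangle BER ⇒ L = (-1/3, -1)
2. V is the intersection of line ER and line LB ⇒ V = (-1/2, -3/2)
3. W is the centroid of triangle LRE ⇒ W = (-4/9, -4/3)
4. N lies on line EB with EN:NB = 5:4 ⇒ N = (-8/9, -4/3)
5. S lies on line WN with WS:SN = 5:2 ⇒ S = (-16/21, -4/3)
through E parallel to CS: direction (-16/21, -7/3); meets LV at Q = (-50, -150)
Q = L + t·(V−L) with t = 298

t = 298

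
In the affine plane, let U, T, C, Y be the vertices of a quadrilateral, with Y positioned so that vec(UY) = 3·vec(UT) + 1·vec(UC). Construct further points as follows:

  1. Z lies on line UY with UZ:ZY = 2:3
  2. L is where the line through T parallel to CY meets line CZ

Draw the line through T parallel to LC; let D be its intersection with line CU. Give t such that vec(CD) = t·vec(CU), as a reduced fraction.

Set U = (0, 0), T = (1, 0), C = (0, 1), Y = (3, 1); any affine frame gives the same invariant.
1. Z lies on line UY with UZ:ZY = 2:3 ⇒ Z = (6/5, 2/5)
2. L is where the line through T parallel to CY meets line CZ ⇒ L = (2, 0)
through T parallel to LC: direction (-2, 1); meets CU at D = (0, 1/2)
D = C + t·(U−C) with t = 1/2

t = 1/2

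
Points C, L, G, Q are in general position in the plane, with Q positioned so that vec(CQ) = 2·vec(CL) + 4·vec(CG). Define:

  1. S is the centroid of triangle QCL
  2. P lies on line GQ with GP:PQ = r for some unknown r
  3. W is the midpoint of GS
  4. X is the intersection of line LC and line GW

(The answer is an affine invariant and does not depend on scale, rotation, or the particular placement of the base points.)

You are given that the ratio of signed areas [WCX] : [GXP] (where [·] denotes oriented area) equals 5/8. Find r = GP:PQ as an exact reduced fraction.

Assign C = (0, 0), L = (1, 0), G = (0, 1), Q = (2, 4) — the answer is frame-independent, so this choice is without loss of generality.
1. S is the centroid of triangle QCL ⇒ S = (1, 4/3)
2. With GP:PQ = r, write λ = r/(r+1) so P = G + λ·(Q−G); P is affine-linear in λ
3. W is the midpoint of GS ⇒ W = (1/2, 7/6)
4. X is the intersection of line LC and line GW ⇒ X = (-3, 0)
Every point depending on P is an affine combination of P and λ-independent points, so each such coordinate is linear in λ; the λ² term in each signed area is a multiple of (Q−G)×(Q−G) = 0, so 2·[WCX] and 2·[GXP] are each linear in λ. Evaluating at λ=0 and λ=1:
  2·[WCX] = -7/2,   2·[GXP] = -7·λ
So [WCX]:[GXP] = (-7/2) / (-7·λ). Setting this equal to 5/8:
  -7/2 = 5/8·(-7·λ)  ⇒  λ = 4/5
Then r = λ/(1−λ) = (4/5)/(1/5) = 4. Check: with r = 4, P = (8/5, 17/5) and [WCX]:[GXP] = 5/8 as required.

r = 4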